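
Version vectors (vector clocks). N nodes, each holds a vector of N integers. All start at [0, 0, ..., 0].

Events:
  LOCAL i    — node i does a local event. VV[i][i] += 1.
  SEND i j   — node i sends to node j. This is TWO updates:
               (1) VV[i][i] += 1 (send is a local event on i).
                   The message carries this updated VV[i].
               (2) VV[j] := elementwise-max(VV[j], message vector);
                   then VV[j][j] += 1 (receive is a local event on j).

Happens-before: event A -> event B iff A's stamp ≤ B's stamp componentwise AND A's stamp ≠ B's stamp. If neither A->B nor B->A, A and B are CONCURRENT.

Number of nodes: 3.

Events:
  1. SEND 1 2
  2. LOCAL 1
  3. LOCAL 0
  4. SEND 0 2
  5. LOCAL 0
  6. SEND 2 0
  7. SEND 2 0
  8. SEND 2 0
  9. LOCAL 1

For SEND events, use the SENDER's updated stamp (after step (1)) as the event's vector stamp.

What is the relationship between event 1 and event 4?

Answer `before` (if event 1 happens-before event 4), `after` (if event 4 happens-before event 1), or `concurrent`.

Initial: VV[0]=[0, 0, 0]
Initial: VV[1]=[0, 0, 0]
Initial: VV[2]=[0, 0, 0]
Event 1: SEND 1->2: VV[1][1]++ -> VV[1]=[0, 1, 0], msg_vec=[0, 1, 0]; VV[2]=max(VV[2],msg_vec) then VV[2][2]++ -> VV[2]=[0, 1, 1]
Event 2: LOCAL 1: VV[1][1]++ -> VV[1]=[0, 2, 0]
Event 3: LOCAL 0: VV[0][0]++ -> VV[0]=[1, 0, 0]
Event 4: SEND 0->2: VV[0][0]++ -> VV[0]=[2, 0, 0], msg_vec=[2, 0, 0]; VV[2]=max(VV[2],msg_vec) then VV[2][2]++ -> VV[2]=[2, 1, 2]
Event 5: LOCAL 0: VV[0][0]++ -> VV[0]=[3, 0, 0]
Event 6: SEND 2->0: VV[2][2]++ -> VV[2]=[2, 1, 3], msg_vec=[2, 1, 3]; VV[0]=max(VV[0],msg_vec) then VV[0][0]++ -> VV[0]=[4, 1, 3]
Event 7: SEND 2->0: VV[2][2]++ -> VV[2]=[2, 1, 4], msg_vec=[2, 1, 4]; VV[0]=max(VV[0],msg_vec) then VV[0][0]++ -> VV[0]=[5, 1, 4]
Event 8: SEND 2->0: VV[2][2]++ -> VV[2]=[2, 1, 5], msg_vec=[2, 1, 5]; VV[0]=max(VV[0],msg_vec) then VV[0][0]++ -> VV[0]=[6, 1, 5]
Event 9: LOCAL 1: VV[1][1]++ -> VV[1]=[0, 3, 0]
Event 1 stamp: [0, 1, 0]
Event 4 stamp: [2, 0, 0]
[0, 1, 0] <= [2, 0, 0]? False
[2, 0, 0] <= [0, 1, 0]? False
Relation: concurrent

Answer: concurrent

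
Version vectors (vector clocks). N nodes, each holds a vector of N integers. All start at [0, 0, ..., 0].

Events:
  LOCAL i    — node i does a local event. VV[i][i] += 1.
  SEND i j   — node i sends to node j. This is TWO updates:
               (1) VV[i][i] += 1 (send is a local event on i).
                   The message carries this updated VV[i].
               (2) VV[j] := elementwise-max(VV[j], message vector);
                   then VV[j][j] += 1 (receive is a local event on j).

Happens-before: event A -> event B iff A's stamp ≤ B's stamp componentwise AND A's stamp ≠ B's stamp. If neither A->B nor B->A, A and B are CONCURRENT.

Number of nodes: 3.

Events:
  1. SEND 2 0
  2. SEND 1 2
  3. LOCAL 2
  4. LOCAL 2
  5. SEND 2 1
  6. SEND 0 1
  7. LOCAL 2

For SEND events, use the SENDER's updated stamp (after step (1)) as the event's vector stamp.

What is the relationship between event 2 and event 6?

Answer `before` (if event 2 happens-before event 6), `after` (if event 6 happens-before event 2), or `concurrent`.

Answer: concurrent

Derivation:
Initial: VV[0]=[0, 0, 0]
Initial: VV[1]=[0, 0, 0]
Initial: VV[2]=[0, 0, 0]
Event 1: SEND 2->0: VV[2][2]++ -> VV[2]=[0, 0, 1], msg_vec=[0, 0, 1]; VV[0]=max(VV[0],msg_vec) then VV[0][0]++ -> VV[0]=[1, 0, 1]
Event 2: SEND 1->2: VV[1][1]++ -> VV[1]=[0, 1, 0], msg_vec=[0, 1, 0]; VV[2]=max(VV[2],msg_vec) then VV[2][2]++ -> VV[2]=[0, 1, 2]
Event 3: LOCAL 2: VV[2][2]++ -> VV[2]=[0, 1, 3]
Event 4: LOCAL 2: VV[2][2]++ -> VV[2]=[0, 1, 4]
Event 5: SEND 2->1: VV[2][2]++ -> VV[2]=[0, 1, 5], msg_vec=[0, 1, 5]; VV[1]=max(VV[1],msg_vec) then VV[1][1]++ -> VV[1]=[0, 2, 5]
Event 6: SEND 0->1: VV[0][0]++ -> VV[0]=[2, 0, 1], msg_vec=[2, 0, 1]; VV[1]=max(VV[1],msg_vec) then VV[1][1]++ -> VV[1]=[2, 3, 5]
Event 7: LOCAL 2: VV[2][2]++ -> VV[2]=[0, 1, 6]
Event 2 stamp: [0, 1, 0]
Event 6 stamp: [2, 0, 1]
[0, 1, 0] <= [2, 0, 1]? False
[2, 0, 1] <= [0, 1, 0]? False
Relation: concurrent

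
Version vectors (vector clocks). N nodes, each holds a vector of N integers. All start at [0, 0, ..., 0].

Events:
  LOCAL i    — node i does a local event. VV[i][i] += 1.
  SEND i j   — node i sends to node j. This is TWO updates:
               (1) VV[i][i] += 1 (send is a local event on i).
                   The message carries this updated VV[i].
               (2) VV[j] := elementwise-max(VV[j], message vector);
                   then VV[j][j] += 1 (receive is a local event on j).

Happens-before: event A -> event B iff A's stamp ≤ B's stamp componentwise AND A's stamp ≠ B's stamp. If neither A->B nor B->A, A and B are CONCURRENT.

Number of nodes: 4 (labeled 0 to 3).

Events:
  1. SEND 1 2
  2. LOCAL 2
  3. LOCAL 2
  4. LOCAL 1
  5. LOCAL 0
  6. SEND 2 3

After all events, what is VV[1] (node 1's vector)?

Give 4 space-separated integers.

Initial: VV[0]=[0, 0, 0, 0]
Initial: VV[1]=[0, 0, 0, 0]
Initial: VV[2]=[0, 0, 0, 0]
Initial: VV[3]=[0, 0, 0, 0]
Event 1: SEND 1->2: VV[1][1]++ -> VV[1]=[0, 1, 0, 0], msg_vec=[0, 1, 0, 0]; VV[2]=max(VV[2],msg_vec) then VV[2][2]++ -> VV[2]=[0, 1, 1, 0]
Event 2: LOCAL 2: VV[2][2]++ -> VV[2]=[0, 1, 2, 0]
Event 3: LOCAL 2: VV[2][2]++ -> VV[2]=[0, 1, 3, 0]
Event 4: LOCAL 1: VV[1][1]++ -> VV[1]=[0, 2, 0, 0]
Event 5: LOCAL 0: VV[0][0]++ -> VV[0]=[1, 0, 0, 0]
Event 6: SEND 2->3: VV[2][2]++ -> VV[2]=[0, 1, 4, 0], msg_vec=[0, 1, 4, 0]; VV[3]=max(VV[3],msg_vec) then VV[3][3]++ -> VV[3]=[0, 1, 4, 1]
Final vectors: VV[0]=[1, 0, 0, 0]; VV[1]=[0, 2, 0, 0]; VV[2]=[0, 1, 4, 0]; VV[3]=[0, 1, 4, 1]

Answer: 0 2 0 0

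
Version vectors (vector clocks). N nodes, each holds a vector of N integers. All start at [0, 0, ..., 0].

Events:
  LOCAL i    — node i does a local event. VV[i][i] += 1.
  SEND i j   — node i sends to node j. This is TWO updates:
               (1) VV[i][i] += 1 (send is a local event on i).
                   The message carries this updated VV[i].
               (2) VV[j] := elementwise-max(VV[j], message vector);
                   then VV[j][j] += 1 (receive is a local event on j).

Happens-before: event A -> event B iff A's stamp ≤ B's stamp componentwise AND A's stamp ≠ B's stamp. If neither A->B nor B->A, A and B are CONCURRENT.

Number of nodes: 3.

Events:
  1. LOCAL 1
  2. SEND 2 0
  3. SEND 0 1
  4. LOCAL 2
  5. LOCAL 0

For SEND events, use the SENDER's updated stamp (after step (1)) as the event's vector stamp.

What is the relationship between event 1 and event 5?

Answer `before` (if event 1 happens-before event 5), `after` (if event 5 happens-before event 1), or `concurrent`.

Initial: VV[0]=[0, 0, 0]
Initial: VV[1]=[0, 0, 0]
Initial: VV[2]=[0, 0, 0]
Event 1: LOCAL 1: VV[1][1]++ -> VV[1]=[0, 1, 0]
Event 2: SEND 2->0: VV[2][2]++ -> VV[2]=[0, 0, 1], msg_vec=[0, 0, 1]; VV[0]=max(VV[0],msg_vec) then VV[0][0]++ -> VV[0]=[1, 0, 1]
Event 3: SEND 0->1: VV[0][0]++ -> VV[0]=[2, 0, 1], msg_vec=[2, 0, 1]; VV[1]=max(VV[1],msg_vec) then VV[1][1]++ -> VV[1]=[2, 2, 1]
Event 4: LOCAL 2: VV[2][2]++ -> VV[2]=[0, 0, 2]
Event 5: LOCAL 0: VV[0][0]++ -> VV[0]=[3, 0, 1]
Event 1 stamp: [0, 1, 0]
Event 5 stamp: [3, 0, 1]
[0, 1, 0] <= [3, 0, 1]? False
[3, 0, 1] <= [0, 1, 0]? False
Relation: concurrent

Answer: concurrent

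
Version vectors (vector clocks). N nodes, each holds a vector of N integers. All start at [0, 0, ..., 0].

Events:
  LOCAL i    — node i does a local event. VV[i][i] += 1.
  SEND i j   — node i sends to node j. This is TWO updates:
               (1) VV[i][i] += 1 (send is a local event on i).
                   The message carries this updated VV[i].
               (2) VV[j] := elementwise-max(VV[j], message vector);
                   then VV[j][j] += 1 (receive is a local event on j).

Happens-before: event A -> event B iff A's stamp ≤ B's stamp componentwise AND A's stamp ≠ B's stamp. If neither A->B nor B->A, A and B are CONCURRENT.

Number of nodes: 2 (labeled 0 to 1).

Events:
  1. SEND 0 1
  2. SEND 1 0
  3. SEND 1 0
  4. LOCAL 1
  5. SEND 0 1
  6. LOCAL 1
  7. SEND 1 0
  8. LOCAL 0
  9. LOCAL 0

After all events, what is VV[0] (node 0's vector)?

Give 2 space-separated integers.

Answer: 7 7

Derivation:
Initial: VV[0]=[0, 0]
Initial: VV[1]=[0, 0]
Event 1: SEND 0->1: VV[0][0]++ -> VV[0]=[1, 0], msg_vec=[1, 0]; VV[1]=max(VV[1],msg_vec) then VV[1][1]++ -> VV[1]=[1, 1]
Event 2: SEND 1->0: VV[1][1]++ -> VV[1]=[1, 2], msg_vec=[1, 2]; VV[0]=max(VV[0],msg_vec) then VV[0][0]++ -> VV[0]=[2, 2]
Event 3: SEND 1->0: VV[1][1]++ -> VV[1]=[1, 3], msg_vec=[1, 3]; VV[0]=max(VV[0],msg_vec) then VV[0][0]++ -> VV[0]=[3, 3]
Event 4: LOCAL 1: VV[1][1]++ -> VV[1]=[1, 4]
Event 5: SEND 0->1: VV[0][0]++ -> VV[0]=[4, 3], msg_vec=[4, 3]; VV[1]=max(VV[1],msg_vec) then VV[1][1]++ -> VV[1]=[4, 5]
Event 6: LOCAL 1: VV[1][1]++ -> VV[1]=[4, 6]
Event 7: SEND 1->0: VV[1][1]++ -> VV[1]=[4, 7], msg_vec=[4, 7]; VV[0]=max(VV[0],msg_vec) then VV[0][0]++ -> VV[0]=[5, 7]
Event 8: LOCAL 0: VV[0][0]++ -> VV[0]=[6, 7]
Event 9: LOCAL 0: VV[0][0]++ -> VV[0]=[7, 7]
Final vectors: VV[0]=[7, 7]; VV[1]=[4, 7]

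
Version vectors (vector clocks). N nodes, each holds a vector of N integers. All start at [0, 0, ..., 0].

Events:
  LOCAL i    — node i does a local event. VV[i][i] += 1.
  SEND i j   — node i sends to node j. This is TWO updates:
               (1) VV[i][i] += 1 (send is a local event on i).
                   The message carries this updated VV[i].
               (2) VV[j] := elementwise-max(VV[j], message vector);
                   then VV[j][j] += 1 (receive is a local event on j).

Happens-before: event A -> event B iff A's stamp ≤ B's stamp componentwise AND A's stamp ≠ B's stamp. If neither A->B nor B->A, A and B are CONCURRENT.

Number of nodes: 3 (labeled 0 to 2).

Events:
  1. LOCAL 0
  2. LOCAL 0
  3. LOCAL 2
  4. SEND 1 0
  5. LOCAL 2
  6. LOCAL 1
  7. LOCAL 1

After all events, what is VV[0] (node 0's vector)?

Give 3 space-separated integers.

Answer: 3 1 0

Derivation:
Initial: VV[0]=[0, 0, 0]
Initial: VV[1]=[0, 0, 0]
Initial: VV[2]=[0, 0, 0]
Event 1: LOCAL 0: VV[0][0]++ -> VV[0]=[1, 0, 0]
Event 2: LOCAL 0: VV[0][0]++ -> VV[0]=[2, 0, 0]
Event 3: LOCAL 2: VV[2][2]++ -> VV[2]=[0, 0, 1]
Event 4: SEND 1->0: VV[1][1]++ -> VV[1]=[0, 1, 0], msg_vec=[0, 1, 0]; VV[0]=max(VV[0],msg_vec) then VV[0][0]++ -> VV[0]=[3, 1, 0]
Event 5: LOCAL 2: VV[2][2]++ -> VV[2]=[0, 0, 2]
Event 6: LOCAL 1: VV[1][1]++ -> VV[1]=[0, 2, 0]
Event 7: LOCAL 1: VV[1][1]++ -> VV[1]=[0, 3, 0]
Final vectors: VV[0]=[3, 1, 0]; VV[1]=[0, 3, 0]; VV[2]=[0, 0, 2]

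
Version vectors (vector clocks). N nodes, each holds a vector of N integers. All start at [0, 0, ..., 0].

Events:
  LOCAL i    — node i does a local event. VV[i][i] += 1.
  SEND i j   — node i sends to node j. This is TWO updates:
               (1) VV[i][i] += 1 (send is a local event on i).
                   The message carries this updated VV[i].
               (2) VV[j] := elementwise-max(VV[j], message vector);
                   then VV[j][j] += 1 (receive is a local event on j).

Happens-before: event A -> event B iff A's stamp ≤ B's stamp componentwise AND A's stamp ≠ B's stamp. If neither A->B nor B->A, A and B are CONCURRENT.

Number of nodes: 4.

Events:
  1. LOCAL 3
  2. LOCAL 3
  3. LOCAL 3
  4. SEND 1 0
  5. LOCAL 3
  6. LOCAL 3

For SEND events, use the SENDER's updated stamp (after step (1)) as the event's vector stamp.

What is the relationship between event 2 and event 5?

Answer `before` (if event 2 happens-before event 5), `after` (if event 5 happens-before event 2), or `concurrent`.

Answer: before

Derivation:
Initial: VV[0]=[0, 0, 0, 0]
Initial: VV[1]=[0, 0, 0, 0]
Initial: VV[2]=[0, 0, 0, 0]
Initial: VV[3]=[0, 0, 0, 0]
Event 1: LOCAL 3: VV[3][3]++ -> VV[3]=[0, 0, 0, 1]
Event 2: LOCAL 3: VV[3][3]++ -> VV[3]=[0, 0, 0, 2]
Event 3: LOCAL 3: VV[3][3]++ -> VV[3]=[0, 0, 0, 3]
Event 4: SEND 1->0: VV[1][1]++ -> VV[1]=[0, 1, 0, 0], msg_vec=[0, 1, 0, 0]; VV[0]=max(VV[0],msg_vec) then VV[0][0]++ -> VV[0]=[1, 1, 0, 0]
Event 5: LOCAL 3: VV[3][3]++ -> VV[3]=[0, 0, 0, 4]
Event 6: LOCAL 3: VV[3][3]++ -> VV[3]=[0, 0, 0, 5]
Event 2 stamp: [0, 0, 0, 2]
Event 5 stamp: [0, 0, 0, 4]
[0, 0, 0, 2] <= [0, 0, 0, 4]? True
[0, 0, 0, 4] <= [0, 0, 0, 2]? False
Relation: before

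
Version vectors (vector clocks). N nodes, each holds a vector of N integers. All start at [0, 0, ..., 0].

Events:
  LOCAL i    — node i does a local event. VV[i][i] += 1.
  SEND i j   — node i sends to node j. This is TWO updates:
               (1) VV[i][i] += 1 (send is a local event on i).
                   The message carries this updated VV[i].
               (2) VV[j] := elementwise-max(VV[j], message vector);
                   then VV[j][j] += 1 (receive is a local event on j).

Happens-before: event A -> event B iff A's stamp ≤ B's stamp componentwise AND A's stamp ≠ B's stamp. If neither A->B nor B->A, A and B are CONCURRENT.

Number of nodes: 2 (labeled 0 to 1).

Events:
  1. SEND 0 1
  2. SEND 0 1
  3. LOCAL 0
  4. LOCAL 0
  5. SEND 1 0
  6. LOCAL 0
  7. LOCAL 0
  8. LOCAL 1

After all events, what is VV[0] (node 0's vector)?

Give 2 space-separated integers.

Initial: VV[0]=[0, 0]
Initial: VV[1]=[0, 0]
Event 1: SEND 0->1: VV[0][0]++ -> VV[0]=[1, 0], msg_vec=[1, 0]; VV[1]=max(VV[1],msg_vec) then VV[1][1]++ -> VV[1]=[1, 1]
Event 2: SEND 0->1: VV[0][0]++ -> VV[0]=[2, 0], msg_vec=[2, 0]; VV[1]=max(VV[1],msg_vec) then VV[1][1]++ -> VV[1]=[2, 2]
Event 3: LOCAL 0: VV[0][0]++ -> VV[0]=[3, 0]
Event 4: LOCAL 0: VV[0][0]++ -> VV[0]=[4, 0]
Event 5: SEND 1->0: VV[1][1]++ -> VV[1]=[2, 3], msg_vec=[2, 3]; VV[0]=max(VV[0],msg_vec) then VV[0][0]++ -> VV[0]=[5, 3]
Event 6: LOCAL 0: VV[0][0]++ -> VV[0]=[6, 3]
Event 7: LOCAL 0: VV[0][0]++ -> VV[0]=[7, 3]
Event 8: LOCAL 1: VV[1][1]++ -> VV[1]=[2, 4]
Final vectors: VV[0]=[7, 3]; VV[1]=[2, 4]

Answer: 7 3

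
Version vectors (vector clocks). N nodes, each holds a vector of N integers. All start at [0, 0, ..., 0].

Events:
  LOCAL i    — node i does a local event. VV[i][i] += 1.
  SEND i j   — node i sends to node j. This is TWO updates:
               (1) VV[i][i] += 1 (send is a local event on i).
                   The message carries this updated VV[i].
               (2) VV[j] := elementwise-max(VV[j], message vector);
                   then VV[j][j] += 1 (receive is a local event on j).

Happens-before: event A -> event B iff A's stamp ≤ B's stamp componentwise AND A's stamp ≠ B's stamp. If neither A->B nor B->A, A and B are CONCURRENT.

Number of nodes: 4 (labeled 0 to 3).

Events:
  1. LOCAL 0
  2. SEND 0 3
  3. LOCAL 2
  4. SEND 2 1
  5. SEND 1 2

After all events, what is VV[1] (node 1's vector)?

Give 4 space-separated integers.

Answer: 0 2 2 0

Derivation:
Initial: VV[0]=[0, 0, 0, 0]
Initial: VV[1]=[0, 0, 0, 0]
Initial: VV[2]=[0, 0, 0, 0]
Initial: VV[3]=[0, 0, 0, 0]
Event 1: LOCAL 0: VV[0][0]++ -> VV[0]=[1, 0, 0, 0]
Event 2: SEND 0->3: VV[0][0]++ -> VV[0]=[2, 0, 0, 0], msg_vec=[2, 0, 0, 0]; VV[3]=max(VV[3],msg_vec) then VV[3][3]++ -> VV[3]=[2, 0, 0, 1]
Event 3: LOCAL 2: VV[2][2]++ -> VV[2]=[0, 0, 1, 0]
Event 4: SEND 2->1: VV[2][2]++ -> VV[2]=[0, 0, 2, 0], msg_vec=[0, 0, 2, 0]; VV[1]=max(VV[1],msg_vec) then VV[1][1]++ -> VV[1]=[0, 1, 2, 0]
Event 5: SEND 1->2: VV[1][1]++ -> VV[1]=[0, 2, 2, 0], msg_vec=[0, 2, 2, 0]; VV[2]=max(VV[2],msg_vec) then VV[2][2]++ -> VV[2]=[0, 2, 3, 0]
Final vectors: VV[0]=[2, 0, 0, 0]; VV[1]=[0, 2, 2, 0]; VV[2]=[0, 2, 3, 0]; VV[3]=[2, 0, 0, 1]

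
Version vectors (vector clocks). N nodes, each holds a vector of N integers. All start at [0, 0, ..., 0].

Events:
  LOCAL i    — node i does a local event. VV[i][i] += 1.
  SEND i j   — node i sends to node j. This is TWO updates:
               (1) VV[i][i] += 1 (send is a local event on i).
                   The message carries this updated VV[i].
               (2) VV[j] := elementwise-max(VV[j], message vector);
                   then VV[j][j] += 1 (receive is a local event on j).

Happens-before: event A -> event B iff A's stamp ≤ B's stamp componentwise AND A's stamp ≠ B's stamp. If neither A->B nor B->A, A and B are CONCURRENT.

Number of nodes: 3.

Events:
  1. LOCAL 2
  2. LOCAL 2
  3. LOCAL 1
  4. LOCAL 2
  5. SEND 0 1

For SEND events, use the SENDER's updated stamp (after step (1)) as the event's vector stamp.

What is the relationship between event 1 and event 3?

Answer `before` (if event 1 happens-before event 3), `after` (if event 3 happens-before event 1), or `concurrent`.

Answer: concurrent

Derivation:
Initial: VV[0]=[0, 0, 0]
Initial: VV[1]=[0, 0, 0]
Initial: VV[2]=[0, 0, 0]
Event 1: LOCAL 2: VV[2][2]++ -> VV[2]=[0, 0, 1]
Event 2: LOCAL 2: VV[2][2]++ -> VV[2]=[0, 0, 2]
Event 3: LOCAL 1: VV[1][1]++ -> VV[1]=[0, 1, 0]
Event 4: LOCAL 2: VV[2][2]++ -> VV[2]=[0, 0, 3]
Event 5: SEND 0->1: VV[0][0]++ -> VV[0]=[1, 0, 0], msg_vec=[1, 0, 0]; VV[1]=max(VV[1],msg_vec) then VV[1][1]++ -> VV[1]=[1, 2, 0]
Event 1 stamp: [0, 0, 1]
Event 3 stamp: [0, 1, 0]
[0, 0, 1] <= [0, 1, 0]? False
[0, 1, 0] <= [0, 0, 1]? False
Relation: concurrent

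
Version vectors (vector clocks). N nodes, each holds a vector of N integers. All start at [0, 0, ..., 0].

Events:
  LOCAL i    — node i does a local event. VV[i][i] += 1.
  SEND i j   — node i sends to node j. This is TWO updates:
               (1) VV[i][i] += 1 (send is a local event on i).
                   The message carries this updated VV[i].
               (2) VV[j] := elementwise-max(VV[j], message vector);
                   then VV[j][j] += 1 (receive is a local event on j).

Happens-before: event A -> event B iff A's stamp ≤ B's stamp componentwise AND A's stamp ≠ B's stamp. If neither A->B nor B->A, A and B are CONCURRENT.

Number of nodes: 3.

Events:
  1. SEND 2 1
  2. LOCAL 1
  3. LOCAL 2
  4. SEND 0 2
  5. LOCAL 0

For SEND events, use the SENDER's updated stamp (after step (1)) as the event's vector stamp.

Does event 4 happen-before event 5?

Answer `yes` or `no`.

Initial: VV[0]=[0, 0, 0]
Initial: VV[1]=[0, 0, 0]
Initial: VV[2]=[0, 0, 0]
Event 1: SEND 2->1: VV[2][2]++ -> VV[2]=[0, 0, 1], msg_vec=[0, 0, 1]; VV[1]=max(VV[1],msg_vec) then VV[1][1]++ -> VV[1]=[0, 1, 1]
Event 2: LOCAL 1: VV[1][1]++ -> VV[1]=[0, 2, 1]
Event 3: LOCAL 2: VV[2][2]++ -> VV[2]=[0, 0, 2]
Event 4: SEND 0->2: VV[0][0]++ -> VV[0]=[1, 0, 0], msg_vec=[1, 0, 0]; VV[2]=max(VV[2],msg_vec) then VV[2][2]++ -> VV[2]=[1, 0, 3]
Event 5: LOCAL 0: VV[0][0]++ -> VV[0]=[2, 0, 0]
Event 4 stamp: [1, 0, 0]
Event 5 stamp: [2, 0, 0]
[1, 0, 0] <= [2, 0, 0]? True. Equal? False. Happens-before: True

Answer: yes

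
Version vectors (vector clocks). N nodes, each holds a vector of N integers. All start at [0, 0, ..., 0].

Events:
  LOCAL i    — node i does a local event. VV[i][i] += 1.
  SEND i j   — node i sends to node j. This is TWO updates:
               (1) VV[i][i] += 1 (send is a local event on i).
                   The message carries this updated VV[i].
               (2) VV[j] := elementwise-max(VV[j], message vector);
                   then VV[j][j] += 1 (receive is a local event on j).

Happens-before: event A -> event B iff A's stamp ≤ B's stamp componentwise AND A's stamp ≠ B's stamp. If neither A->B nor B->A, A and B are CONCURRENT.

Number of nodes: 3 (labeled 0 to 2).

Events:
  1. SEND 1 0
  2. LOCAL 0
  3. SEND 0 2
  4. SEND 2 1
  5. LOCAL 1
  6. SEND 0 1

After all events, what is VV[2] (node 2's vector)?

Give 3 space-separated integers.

Answer: 3 1 2

Derivation:
Initial: VV[0]=[0, 0, 0]
Initial: VV[1]=[0, 0, 0]
Initial: VV[2]=[0, 0, 0]
Event 1: SEND 1->0: VV[1][1]++ -> VV[1]=[0, 1, 0], msg_vec=[0, 1, 0]; VV[0]=max(VV[0],msg_vec) then VV[0][0]++ -> VV[0]=[1, 1, 0]
Event 2: LOCAL 0: VV[0][0]++ -> VV[0]=[2, 1, 0]
Event 3: SEND 0->2: VV[0][0]++ -> VV[0]=[3, 1, 0], msg_vec=[3, 1, 0]; VV[2]=max(VV[2],msg_vec) then VV[2][2]++ -> VV[2]=[3, 1, 1]
Event 4: SEND 2->1: VV[2][2]++ -> VV[2]=[3, 1, 2], msg_vec=[3, 1, 2]; VV[1]=max(VV[1],msg_vec) then VV[1][1]++ -> VV[1]=[3, 2, 2]
Event 5: LOCAL 1: VV[1][1]++ -> VV[1]=[3, 3, 2]
Event 6: SEND 0->1: VV[0][0]++ -> VV[0]=[4, 1, 0], msg_vec=[4, 1, 0]; VV[1]=max(VV[1],msg_vec) then VV[1][1]++ -> VV[1]=[4, 4, 2]
Final vectors: VV[0]=[4, 1, 0]; VV[1]=[4, 4, 2]; VV[2]=[3, 1, 2]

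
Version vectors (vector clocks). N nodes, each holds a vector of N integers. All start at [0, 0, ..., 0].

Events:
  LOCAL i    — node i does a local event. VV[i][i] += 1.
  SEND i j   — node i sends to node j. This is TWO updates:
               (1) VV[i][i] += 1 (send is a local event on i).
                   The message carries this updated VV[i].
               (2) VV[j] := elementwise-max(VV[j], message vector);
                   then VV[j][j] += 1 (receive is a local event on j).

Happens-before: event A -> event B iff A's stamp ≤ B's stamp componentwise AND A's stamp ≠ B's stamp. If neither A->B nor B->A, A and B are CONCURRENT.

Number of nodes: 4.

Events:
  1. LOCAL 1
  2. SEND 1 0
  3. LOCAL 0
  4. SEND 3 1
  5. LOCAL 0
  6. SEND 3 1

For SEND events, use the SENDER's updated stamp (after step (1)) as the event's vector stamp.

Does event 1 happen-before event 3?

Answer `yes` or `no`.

Answer: yes

Derivation:
Initial: VV[0]=[0, 0, 0, 0]
Initial: VV[1]=[0, 0, 0, 0]
Initial: VV[2]=[0, 0, 0, 0]
Initial: VV[3]=[0, 0, 0, 0]
Event 1: LOCAL 1: VV[1][1]++ -> VV[1]=[0, 1, 0, 0]
Event 2: SEND 1->0: VV[1][1]++ -> VV[1]=[0, 2, 0, 0], msg_vec=[0, 2, 0, 0]; VV[0]=max(VV[0],msg_vec) then VV[0][0]++ -> VV[0]=[1, 2, 0, 0]
Event 3: LOCAL 0: VV[0][0]++ -> VV[0]=[2, 2, 0, 0]
Event 4: SEND 3->1: VV[3][3]++ -> VV[3]=[0, 0, 0, 1], msg_vec=[0, 0, 0, 1]; VV[1]=max(VV[1],msg_vec) then VV[1][1]++ -> VV[1]=[0, 3, 0, 1]
Event 5: LOCAL 0: VV[0][0]++ -> VV[0]=[3, 2, 0, 0]
Event 6: SEND 3->1: VV[3][3]++ -> VV[3]=[0, 0, 0, 2], msg_vec=[0, 0, 0, 2]; VV[1]=max(VV[1],msg_vec) then VV[1][1]++ -> VV[1]=[0, 4, 0, 2]
Event 1 stamp: [0, 1, 0, 0]
Event 3 stamp: [2, 2, 0, 0]
[0, 1, 0, 0] <= [2, 2, 0, 0]? True. Equal? False. Happens-before: True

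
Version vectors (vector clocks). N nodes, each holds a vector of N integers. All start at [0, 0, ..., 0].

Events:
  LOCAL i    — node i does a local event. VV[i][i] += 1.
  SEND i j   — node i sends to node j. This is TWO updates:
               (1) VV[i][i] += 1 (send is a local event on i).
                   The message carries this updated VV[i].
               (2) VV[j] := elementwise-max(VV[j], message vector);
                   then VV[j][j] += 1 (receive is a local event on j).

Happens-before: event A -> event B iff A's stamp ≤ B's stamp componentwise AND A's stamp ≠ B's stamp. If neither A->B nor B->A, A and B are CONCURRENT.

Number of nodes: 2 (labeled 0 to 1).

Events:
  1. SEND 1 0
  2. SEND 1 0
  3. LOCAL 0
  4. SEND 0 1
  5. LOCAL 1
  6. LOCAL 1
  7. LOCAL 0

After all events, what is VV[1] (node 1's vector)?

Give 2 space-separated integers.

Initial: VV[0]=[0, 0]
Initial: VV[1]=[0, 0]
Event 1: SEND 1->0: VV[1][1]++ -> VV[1]=[0, 1], msg_vec=[0, 1]; VV[0]=max(VV[0],msg_vec) then VV[0][0]++ -> VV[0]=[1, 1]
Event 2: SEND 1->0: VV[1][1]++ -> VV[1]=[0, 2], msg_vec=[0, 2]; VV[0]=max(VV[0],msg_vec) then VV[0][0]++ -> VV[0]=[2, 2]
Event 3: LOCAL 0: VV[0][0]++ -> VV[0]=[3, 2]
Event 4: SEND 0->1: VV[0][0]++ -> VV[0]=[4, 2], msg_vec=[4, 2]; VV[1]=max(VV[1],msg_vec) then VV[1][1]++ -> VV[1]=[4, 3]
Event 5: LOCAL 1: VV[1][1]++ -> VV[1]=[4, 4]
Event 6: LOCAL 1: VV[1][1]++ -> VV[1]=[4, 5]
Event 7: LOCAL 0: VV[0][0]++ -> VV[0]=[5, 2]
Final vectors: VV[0]=[5, 2]; VV[1]=[4, 5]

Answer: 4 5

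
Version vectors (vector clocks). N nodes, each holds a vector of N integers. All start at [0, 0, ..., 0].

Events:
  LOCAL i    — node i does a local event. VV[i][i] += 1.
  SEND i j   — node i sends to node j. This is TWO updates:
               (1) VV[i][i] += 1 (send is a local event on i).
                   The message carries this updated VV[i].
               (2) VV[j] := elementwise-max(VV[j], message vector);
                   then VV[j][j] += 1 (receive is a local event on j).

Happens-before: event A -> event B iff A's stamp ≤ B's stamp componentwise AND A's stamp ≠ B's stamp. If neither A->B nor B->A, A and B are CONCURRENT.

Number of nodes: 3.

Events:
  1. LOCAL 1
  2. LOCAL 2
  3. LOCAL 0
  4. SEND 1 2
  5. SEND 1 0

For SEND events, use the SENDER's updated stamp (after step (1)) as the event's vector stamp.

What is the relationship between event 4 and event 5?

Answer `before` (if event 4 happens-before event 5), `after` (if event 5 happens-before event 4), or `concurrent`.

Initial: VV[0]=[0, 0, 0]
Initial: VV[1]=[0, 0, 0]
Initial: VV[2]=[0, 0, 0]
Event 1: LOCAL 1: VV[1][1]++ -> VV[1]=[0, 1, 0]
Event 2: LOCAL 2: VV[2][2]++ -> VV[2]=[0, 0, 1]
Event 3: LOCAL 0: VV[0][0]++ -> VV[0]=[1, 0, 0]
Event 4: SEND 1->2: VV[1][1]++ -> VV[1]=[0, 2, 0], msg_vec=[0, 2, 0]; VV[2]=max(VV[2],msg_vec) then VV[2][2]++ -> VV[2]=[0, 2, 2]
Event 5: SEND 1->0: VV[1][1]++ -> VV[1]=[0, 3, 0], msg_vec=[0, 3, 0]; VV[0]=max(VV[0],msg_vec) then VV[0][0]++ -> VV[0]=[2, 3, 0]
Event 4 stamp: [0, 2, 0]
Event 5 stamp: [0, 3, 0]
[0, 2, 0] <= [0, 3, 0]? True
[0, 3, 0] <= [0, 2, 0]? False
Relation: before

Answer: before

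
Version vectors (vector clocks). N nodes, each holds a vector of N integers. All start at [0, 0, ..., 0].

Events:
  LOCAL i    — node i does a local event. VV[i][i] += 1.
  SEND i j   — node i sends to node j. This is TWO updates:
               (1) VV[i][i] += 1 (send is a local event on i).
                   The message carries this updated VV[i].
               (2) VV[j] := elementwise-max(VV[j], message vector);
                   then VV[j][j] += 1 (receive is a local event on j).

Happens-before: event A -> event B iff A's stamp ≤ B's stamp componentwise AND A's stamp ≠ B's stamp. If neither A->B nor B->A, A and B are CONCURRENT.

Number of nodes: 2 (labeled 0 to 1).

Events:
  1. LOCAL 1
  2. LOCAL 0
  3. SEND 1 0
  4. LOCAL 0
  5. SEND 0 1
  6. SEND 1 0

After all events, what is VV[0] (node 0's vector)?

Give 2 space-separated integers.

Initial: VV[0]=[0, 0]
Initial: VV[1]=[0, 0]
Event 1: LOCAL 1: VV[1][1]++ -> VV[1]=[0, 1]
Event 2: LOCAL 0: VV[0][0]++ -> VV[0]=[1, 0]
Event 3: SEND 1->0: VV[1][1]++ -> VV[1]=[0, 2], msg_vec=[0, 2]; VV[0]=max(VV[0],msg_vec) then VV[0][0]++ -> VV[0]=[2, 2]
Event 4: LOCAL 0: VV[0][0]++ -> VV[0]=[3, 2]
Event 5: SEND 0->1: VV[0][0]++ -> VV[0]=[4, 2], msg_vec=[4, 2]; VV[1]=max(VV[1],msg_vec) then VV[1][1]++ -> VV[1]=[4, 3]
Event 6: SEND 1->0: VV[1][1]++ -> VV[1]=[4, 4], msg_vec=[4, 4]; VV[0]=max(VV[0],msg_vec) then VV[0][0]++ -> VV[0]=[5, 4]
Final vectors: VV[0]=[5, 4]; VV[1]=[4, 4]

Answer: 5 4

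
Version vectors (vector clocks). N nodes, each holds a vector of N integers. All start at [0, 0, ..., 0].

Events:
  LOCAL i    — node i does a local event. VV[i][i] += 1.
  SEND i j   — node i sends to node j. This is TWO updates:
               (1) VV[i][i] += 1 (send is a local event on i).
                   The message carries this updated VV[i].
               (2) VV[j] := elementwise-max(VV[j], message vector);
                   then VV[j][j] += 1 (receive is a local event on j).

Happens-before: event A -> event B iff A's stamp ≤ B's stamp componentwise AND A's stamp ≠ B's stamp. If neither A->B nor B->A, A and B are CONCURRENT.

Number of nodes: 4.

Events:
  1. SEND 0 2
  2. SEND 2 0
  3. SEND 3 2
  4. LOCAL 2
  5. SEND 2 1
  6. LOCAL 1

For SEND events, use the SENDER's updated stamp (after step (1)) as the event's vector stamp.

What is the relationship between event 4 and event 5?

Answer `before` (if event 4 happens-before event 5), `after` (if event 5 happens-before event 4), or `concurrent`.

Answer: before

Derivation:
Initial: VV[0]=[0, 0, 0, 0]
Initial: VV[1]=[0, 0, 0, 0]
Initial: VV[2]=[0, 0, 0, 0]
Initial: VV[3]=[0, 0, 0, 0]
Event 1: SEND 0->2: VV[0][0]++ -> VV[0]=[1, 0, 0, 0], msg_vec=[1, 0, 0, 0]; VV[2]=max(VV[2],msg_vec) then VV[2][2]++ -> VV[2]=[1, 0, 1, 0]
Event 2: SEND 2->0: VV[2][2]++ -> VV[2]=[1, 0, 2, 0], msg_vec=[1, 0, 2, 0]; VV[0]=max(VV[0],msg_vec) then VV[0][0]++ -> VV[0]=[2, 0, 2, 0]
Event 3: SEND 3->2: VV[3][3]++ -> VV[3]=[0, 0, 0, 1], msg_vec=[0, 0, 0, 1]; VV[2]=max(VV[2],msg_vec) then VV[2][2]++ -> VV[2]=[1, 0, 3, 1]
Event 4: LOCAL 2: VV[2][2]++ -> VV[2]=[1, 0, 4, 1]
Event 5: SEND 2->1: VV[2][2]++ -> VV[2]=[1, 0, 5, 1], msg_vec=[1, 0, 5, 1]; VV[1]=max(VV[1],msg_vec) then VV[1][1]++ -> VV[1]=[1, 1, 5, 1]
Event 6: LOCAL 1: VV[1][1]++ -> VV[1]=[1, 2, 5, 1]
Event 4 stamp: [1, 0, 4, 1]
Event 5 stamp: [1, 0, 5, 1]
[1, 0, 4, 1] <= [1, 0, 5, 1]? True
[1, 0, 5, 1] <= [1, 0, 4, 1]? False
Relation: before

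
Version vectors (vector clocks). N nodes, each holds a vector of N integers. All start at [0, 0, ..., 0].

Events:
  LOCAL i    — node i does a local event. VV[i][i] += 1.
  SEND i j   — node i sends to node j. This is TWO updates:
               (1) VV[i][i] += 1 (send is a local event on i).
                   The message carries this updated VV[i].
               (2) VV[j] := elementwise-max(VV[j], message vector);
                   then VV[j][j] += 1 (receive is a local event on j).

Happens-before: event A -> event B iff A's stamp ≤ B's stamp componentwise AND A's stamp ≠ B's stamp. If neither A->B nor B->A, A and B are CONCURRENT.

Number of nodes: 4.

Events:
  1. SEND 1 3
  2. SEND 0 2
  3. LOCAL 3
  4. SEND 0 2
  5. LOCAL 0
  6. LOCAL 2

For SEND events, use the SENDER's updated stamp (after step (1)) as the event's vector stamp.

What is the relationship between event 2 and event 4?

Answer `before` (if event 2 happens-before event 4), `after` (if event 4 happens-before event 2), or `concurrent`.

Answer: before

Derivation:
Initial: VV[0]=[0, 0, 0, 0]
Initial: VV[1]=[0, 0, 0, 0]
Initial: VV[2]=[0, 0, 0, 0]
Initial: VV[3]=[0, 0, 0, 0]
Event 1: SEND 1->3: VV[1][1]++ -> VV[1]=[0, 1, 0, 0], msg_vec=[0, 1, 0, 0]; VV[3]=max(VV[3],msg_vec) then VV[3][3]++ -> VV[3]=[0, 1, 0, 1]
Event 2: SEND 0->2: VV[0][0]++ -> VV[0]=[1, 0, 0, 0], msg_vec=[1, 0, 0, 0]; VV[2]=max(VV[2],msg_vec) then VV[2][2]++ -> VV[2]=[1, 0, 1, 0]
Event 3: LOCAL 3: VV[3][3]++ -> VV[3]=[0, 1, 0, 2]
Event 4: SEND 0->2: VV[0][0]++ -> VV[0]=[2, 0, 0, 0], msg_vec=[2, 0, 0, 0]; VV[2]=max(VV[2],msg_vec) then VV[2][2]++ -> VV[2]=[2, 0, 2, 0]
Event 5: LOCAL 0: VV[0][0]++ -> VV[0]=[3, 0, 0, 0]
Event 6: LOCAL 2: VV[2][2]++ -> VV[2]=[2, 0, 3, 0]
Event 2 stamp: [1, 0, 0, 0]
Event 4 stamp: [2, 0, 0, 0]
[1, 0, 0, 0] <= [2, 0, 0, 0]? True
[2, 0, 0, 0] <= [1, 0, 0, 0]? False
Relation: before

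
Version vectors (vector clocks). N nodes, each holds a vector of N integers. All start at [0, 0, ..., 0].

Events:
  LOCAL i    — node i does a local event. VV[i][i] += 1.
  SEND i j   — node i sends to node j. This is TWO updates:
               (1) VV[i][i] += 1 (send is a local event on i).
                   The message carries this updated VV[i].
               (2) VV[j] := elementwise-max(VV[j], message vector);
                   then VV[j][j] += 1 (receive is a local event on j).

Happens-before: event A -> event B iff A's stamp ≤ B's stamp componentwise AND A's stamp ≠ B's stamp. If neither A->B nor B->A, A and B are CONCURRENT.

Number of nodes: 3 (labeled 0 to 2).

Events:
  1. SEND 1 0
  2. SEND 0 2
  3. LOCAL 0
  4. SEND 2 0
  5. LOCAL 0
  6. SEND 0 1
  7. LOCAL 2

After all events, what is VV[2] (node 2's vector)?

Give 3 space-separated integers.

Answer: 2 1 3

Derivation:
Initial: VV[0]=[0, 0, 0]
Initial: VV[1]=[0, 0, 0]
Initial: VV[2]=[0, 0, 0]
Event 1: SEND 1->0: VV[1][1]++ -> VV[1]=[0, 1, 0], msg_vec=[0, 1, 0]; VV[0]=max(VV[0],msg_vec) then VV[0][0]++ -> VV[0]=[1, 1, 0]
Event 2: SEND 0->2: VV[0][0]++ -> VV[0]=[2, 1, 0], msg_vec=[2, 1, 0]; VV[2]=max(VV[2],msg_vec) then VV[2][2]++ -> VV[2]=[2, 1, 1]
Event 3: LOCAL 0: VV[0][0]++ -> VV[0]=[3, 1, 0]
Event 4: SEND 2->0: VV[2][2]++ -> VV[2]=[2, 1, 2], msg_vec=[2, 1, 2]; VV[0]=max(VV[0],msg_vec) then VV[0][0]++ -> VV[0]=[4, 1, 2]
Event 5: LOCAL 0: VV[0][0]++ -> VV[0]=[5, 1, 2]
Event 6: SEND 0->1: VV[0][0]++ -> VV[0]=[6, 1, 2], msg_vec=[6, 1, 2]; VV[1]=max(VV[1],msg_vec) then VV[1][1]++ -> VV[1]=[6, 2, 2]
Event 7: LOCAL 2: VV[2][2]++ -> VV[2]=[2, 1, 3]
Final vectors: VV[0]=[6, 1, 2]; VV[1]=[6, 2, 2]; VV[2]=[2, 1, 3]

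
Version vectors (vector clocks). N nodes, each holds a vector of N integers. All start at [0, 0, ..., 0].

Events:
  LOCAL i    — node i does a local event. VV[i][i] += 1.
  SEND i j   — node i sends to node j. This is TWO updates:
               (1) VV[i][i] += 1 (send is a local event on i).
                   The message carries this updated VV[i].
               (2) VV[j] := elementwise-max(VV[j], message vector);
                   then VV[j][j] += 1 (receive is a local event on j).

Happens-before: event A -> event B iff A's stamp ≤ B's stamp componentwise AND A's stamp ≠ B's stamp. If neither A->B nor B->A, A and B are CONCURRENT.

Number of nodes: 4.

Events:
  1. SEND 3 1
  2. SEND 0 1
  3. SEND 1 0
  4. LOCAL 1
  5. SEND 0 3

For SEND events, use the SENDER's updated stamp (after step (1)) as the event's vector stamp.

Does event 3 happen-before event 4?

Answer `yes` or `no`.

Answer: yes

Derivation:
Initial: VV[0]=[0, 0, 0, 0]
Initial: VV[1]=[0, 0, 0, 0]
Initial: VV[2]=[0, 0, 0, 0]
Initial: VV[3]=[0, 0, 0, 0]
Event 1: SEND 3->1: VV[3][3]++ -> VV[3]=[0, 0, 0, 1], msg_vec=[0, 0, 0, 1]; VV[1]=max(VV[1],msg_vec) then VV[1][1]++ -> VV[1]=[0, 1, 0, 1]
Event 2: SEND 0->1: VV[0][0]++ -> VV[0]=[1, 0, 0, 0], msg_vec=[1, 0, 0, 0]; VV[1]=max(VV[1],msg_vec) then VV[1][1]++ -> VV[1]=[1, 2, 0, 1]
Event 3: SEND 1->0: VV[1][1]++ -> VV[1]=[1, 3, 0, 1], msg_vec=[1, 3, 0, 1]; VV[0]=max(VV[0],msg_vec) then VV[0][0]++ -> VV[0]=[2, 3, 0, 1]
Event 4: LOCAL 1: VV[1][1]++ -> VV[1]=[1, 4, 0, 1]
Event 5: SEND 0->3: VV[0][0]++ -> VV[0]=[3, 3, 0, 1], msg_vec=[3, 3, 0, 1]; VV[3]=max(VV[3],msg_vec) then VV[3][3]++ -> VV[3]=[3, 3, 0, 2]
Event 3 stamp: [1, 3, 0, 1]
Event 4 stamp: [1, 4, 0, 1]
[1, 3, 0, 1] <= [1, 4, 0, 1]? True. Equal? False. Happens-before: True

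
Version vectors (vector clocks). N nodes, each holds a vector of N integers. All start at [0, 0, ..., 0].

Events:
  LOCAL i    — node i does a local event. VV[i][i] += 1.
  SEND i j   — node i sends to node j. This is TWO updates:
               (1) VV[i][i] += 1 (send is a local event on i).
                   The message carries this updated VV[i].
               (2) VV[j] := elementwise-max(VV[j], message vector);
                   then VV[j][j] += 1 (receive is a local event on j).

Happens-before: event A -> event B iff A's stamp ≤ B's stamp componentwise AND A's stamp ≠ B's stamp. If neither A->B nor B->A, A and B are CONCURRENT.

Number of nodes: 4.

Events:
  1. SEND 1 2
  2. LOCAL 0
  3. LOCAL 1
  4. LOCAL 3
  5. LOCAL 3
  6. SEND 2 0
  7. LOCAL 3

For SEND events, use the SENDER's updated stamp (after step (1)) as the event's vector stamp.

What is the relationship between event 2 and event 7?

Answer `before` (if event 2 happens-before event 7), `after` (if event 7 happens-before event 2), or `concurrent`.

Answer: concurrent

Derivation:
Initial: VV[0]=[0, 0, 0, 0]
Initial: VV[1]=[0, 0, 0, 0]
Initial: VV[2]=[0, 0, 0, 0]
Initial: VV[3]=[0, 0, 0, 0]
Event 1: SEND 1->2: VV[1][1]++ -> VV[1]=[0, 1, 0, 0], msg_vec=[0, 1, 0, 0]; VV[2]=max(VV[2],msg_vec) then VV[2][2]++ -> VV[2]=[0, 1, 1, 0]
Event 2: LOCAL 0: VV[0][0]++ -> VV[0]=[1, 0, 0, 0]
Event 3: LOCAL 1: VV[1][1]++ -> VV[1]=[0, 2, 0, 0]
Event 4: LOCAL 3: VV[3][3]++ -> VV[3]=[0, 0, 0, 1]
Event 5: LOCAL 3: VV[3][3]++ -> VV[3]=[0, 0, 0, 2]
Event 6: SEND 2->0: VV[2][2]++ -> VV[2]=[0, 1, 2, 0], msg_vec=[0, 1, 2, 0]; VV[0]=max(VV[0],msg_vec) then VV[0][0]++ -> VV[0]=[2, 1, 2, 0]
Event 7: LOCAL 3: VV[3][3]++ -> VV[3]=[0, 0, 0, 3]
Event 2 stamp: [1, 0, 0, 0]
Event 7 stamp: [0, 0, 0, 3]
[1, 0, 0, 0] <= [0, 0, 0, 3]? False
[0, 0, 0, 3] <= [1, 0, 0, 0]? False
Relation: concurrent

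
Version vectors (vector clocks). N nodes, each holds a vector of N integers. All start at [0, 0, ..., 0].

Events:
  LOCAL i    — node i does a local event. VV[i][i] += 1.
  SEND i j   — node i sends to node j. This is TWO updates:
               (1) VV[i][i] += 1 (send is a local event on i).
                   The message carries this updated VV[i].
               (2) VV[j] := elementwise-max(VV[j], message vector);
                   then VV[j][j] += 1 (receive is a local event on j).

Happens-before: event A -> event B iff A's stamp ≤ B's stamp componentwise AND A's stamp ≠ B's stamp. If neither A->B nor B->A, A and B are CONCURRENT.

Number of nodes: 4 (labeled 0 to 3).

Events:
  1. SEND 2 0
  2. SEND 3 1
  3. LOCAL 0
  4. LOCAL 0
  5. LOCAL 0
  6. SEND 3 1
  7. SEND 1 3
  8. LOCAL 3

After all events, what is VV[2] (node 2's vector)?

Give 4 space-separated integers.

Initial: VV[0]=[0, 0, 0, 0]
Initial: VV[1]=[0, 0, 0, 0]
Initial: VV[2]=[0, 0, 0, 0]
Initial: VV[3]=[0, 0, 0, 0]
Event 1: SEND 2->0: VV[2][2]++ -> VV[2]=[0, 0, 1, 0], msg_vec=[0, 0, 1, 0]; VV[0]=max(VV[0],msg_vec) then VV[0][0]++ -> VV[0]=[1, 0, 1, 0]
Event 2: SEND 3->1: VV[3][3]++ -> VV[3]=[0, 0, 0, 1], msg_vec=[0, 0, 0, 1]; VV[1]=max(VV[1],msg_vec) then VV[1][1]++ -> VV[1]=[0, 1, 0, 1]
Event 3: LOCAL 0: VV[0][0]++ -> VV[0]=[2, 0, 1, 0]
Event 4: LOCAL 0: VV[0][0]++ -> VV[0]=[3, 0, 1, 0]
Event 5: LOCAL 0: VV[0][0]++ -> VV[0]=[4, 0, 1, 0]
Event 6: SEND 3->1: VV[3][3]++ -> VV[3]=[0, 0, 0, 2], msg_vec=[0, 0, 0, 2]; VV[1]=max(VV[1],msg_vec) then VV[1][1]++ -> VV[1]=[0, 2, 0, 2]
Event 7: SEND 1->3: VV[1][1]++ -> VV[1]=[0, 3, 0, 2], msg_vec=[0, 3, 0, 2]; VV[3]=max(VV[3],msg_vec) then VV[3][3]++ -> VV[3]=[0, 3, 0, 3]
Event 8: LOCAL 3: VV[3][3]++ -> VV[3]=[0, 3, 0, 4]
Final vectors: VV[0]=[4, 0, 1, 0]; VV[1]=[0, 3, 0, 2]; VV[2]=[0, 0, 1, 0]; VV[3]=[0, 3, 0, 4]

Answer: 0 0 1 0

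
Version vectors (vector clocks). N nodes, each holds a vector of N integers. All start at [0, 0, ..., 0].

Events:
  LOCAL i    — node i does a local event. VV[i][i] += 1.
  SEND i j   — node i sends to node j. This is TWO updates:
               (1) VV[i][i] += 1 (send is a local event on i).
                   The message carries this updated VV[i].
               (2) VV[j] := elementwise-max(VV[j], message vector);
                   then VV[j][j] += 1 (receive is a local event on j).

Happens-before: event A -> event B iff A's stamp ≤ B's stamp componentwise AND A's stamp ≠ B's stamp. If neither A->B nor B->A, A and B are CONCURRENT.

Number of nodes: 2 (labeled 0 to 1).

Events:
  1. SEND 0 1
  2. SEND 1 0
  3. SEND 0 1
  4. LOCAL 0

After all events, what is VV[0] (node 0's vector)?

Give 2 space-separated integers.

Initial: VV[0]=[0, 0]
Initial: VV[1]=[0, 0]
Event 1: SEND 0->1: VV[0][0]++ -> VV[0]=[1, 0], msg_vec=[1, 0]; VV[1]=max(VV[1],msg_vec) then VV[1][1]++ -> VV[1]=[1, 1]
Event 2: SEND 1->0: VV[1][1]++ -> VV[1]=[1, 2], msg_vec=[1, 2]; VV[0]=max(VV[0],msg_vec) then VV[0][0]++ -> VV[0]=[2, 2]
Event 3: SEND 0->1: VV[0][0]++ -> VV[0]=[3, 2], msg_vec=[3, 2]; VV[1]=max(VV[1],msg_vec) then VV[1][1]++ -> VV[1]=[3, 3]
Event 4: LOCAL 0: VV[0][0]++ -> VV[0]=[4, 2]
Final vectors: VV[0]=[4, 2]; VV[1]=[3, 3]

Answer: 4 2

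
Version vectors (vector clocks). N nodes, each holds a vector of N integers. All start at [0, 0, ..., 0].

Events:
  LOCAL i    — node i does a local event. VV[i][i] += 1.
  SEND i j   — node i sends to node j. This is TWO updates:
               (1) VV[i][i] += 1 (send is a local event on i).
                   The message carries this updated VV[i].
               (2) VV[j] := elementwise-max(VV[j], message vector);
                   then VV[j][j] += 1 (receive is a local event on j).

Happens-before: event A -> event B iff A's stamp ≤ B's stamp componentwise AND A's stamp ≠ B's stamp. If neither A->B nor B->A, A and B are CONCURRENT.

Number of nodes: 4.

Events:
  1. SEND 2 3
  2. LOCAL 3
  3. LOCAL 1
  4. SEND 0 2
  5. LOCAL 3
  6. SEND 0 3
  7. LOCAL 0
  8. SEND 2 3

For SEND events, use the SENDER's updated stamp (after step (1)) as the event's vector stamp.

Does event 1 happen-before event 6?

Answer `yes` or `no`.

Initial: VV[0]=[0, 0, 0, 0]
Initial: VV[1]=[0, 0, 0, 0]
Initial: VV[2]=[0, 0, 0, 0]
Initial: VV[3]=[0, 0, 0, 0]
Event 1: SEND 2->3: VV[2][2]++ -> VV[2]=[0, 0, 1, 0], msg_vec=[0, 0, 1, 0]; VV[3]=max(VV[3],msg_vec) then VV[3][3]++ -> VV[3]=[0, 0, 1, 1]
Event 2: LOCAL 3: VV[3][3]++ -> VV[3]=[0, 0, 1, 2]
Event 3: LOCAL 1: VV[1][1]++ -> VV[1]=[0, 1, 0, 0]
Event 4: SEND 0->2: VV[0][0]++ -> VV[0]=[1, 0, 0, 0], msg_vec=[1, 0, 0, 0]; VV[2]=max(VV[2],msg_vec) then VV[2][2]++ -> VV[2]=[1, 0, 2, 0]
Event 5: LOCAL 3: VV[3][3]++ -> VV[3]=[0, 0, 1, 3]
Event 6: SEND 0->3: VV[0][0]++ -> VV[0]=[2, 0, 0, 0], msg_vec=[2, 0, 0, 0]; VV[3]=max(VV[3],msg_vec) then VV[3][3]++ -> VV[3]=[2, 0, 1, 4]
Event 7: LOCAL 0: VV[0][0]++ -> VV[0]=[3, 0, 0, 0]
Event 8: SEND 2->3: VV[2][2]++ -> VV[2]=[1, 0, 3, 0], msg_vec=[1, 0, 3, 0]; VV[3]=max(VV[3],msg_vec) then VV[3][3]++ -> VV[3]=[2, 0, 3, 5]
Event 1 stamp: [0, 0, 1, 0]
Event 6 stamp: [2, 0, 0, 0]
[0, 0, 1, 0] <= [2, 0, 0, 0]? False. Equal? False. Happens-before: False

Answer: no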